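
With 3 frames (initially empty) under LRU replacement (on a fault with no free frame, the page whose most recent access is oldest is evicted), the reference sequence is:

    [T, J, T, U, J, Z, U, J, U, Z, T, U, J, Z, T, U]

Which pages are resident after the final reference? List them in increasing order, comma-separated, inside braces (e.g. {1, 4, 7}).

{T, U, Z}

T: miss, frames [T]
J: miss, frames [T, J]
T: hit
U: miss, frames [J, T, U]
J: hit
Z: miss, evict T, frames [U, J, Z]
U: hit
J: hit
U: hit
Z: hit
T: miss, evict J, frames [U, Z, T]
U: hit
J: miss, evict Z, frames [T, U, J]
Z: miss, evict T, frames [U, J, Z]
T: miss, evict U, frames [J, Z, T]
U: miss, evict J, frames [Z, T, U]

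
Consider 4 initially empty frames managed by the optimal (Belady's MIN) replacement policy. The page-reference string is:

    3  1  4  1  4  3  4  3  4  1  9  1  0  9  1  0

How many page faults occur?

3 → fault, frames {3}
1 → fault, frames {3,1}
4 → fault, frames {3,1,4}
1 → hit
4 → hit
3 → hit
4 → hit
3 → hit
4 → hit
1 → hit
9 → fault, frames {3,1,4,9}
1 → hit
0 → fault, evict 4, frames {3,1,9,0}
9 → hit
1 → hit
0 → hit
Page faults: 5.

5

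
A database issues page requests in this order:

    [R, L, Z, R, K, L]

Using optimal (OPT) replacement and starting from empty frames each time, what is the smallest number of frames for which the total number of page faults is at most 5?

2

f=1: 6 faults
f=2: 5 faults
f=3: 4 faults
f=4: 4 faults
Smallest f with faults ≤ 5 is 2.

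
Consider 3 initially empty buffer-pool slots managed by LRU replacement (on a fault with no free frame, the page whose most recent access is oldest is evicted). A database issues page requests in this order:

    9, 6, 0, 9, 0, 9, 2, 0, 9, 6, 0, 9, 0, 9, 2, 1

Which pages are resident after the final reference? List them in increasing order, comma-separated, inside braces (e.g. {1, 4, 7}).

9 -> fault, frames {9}
6 -> fault, frames {9,6}
0 -> fault, frames {9,6,0}
9 -> hit
0 -> hit
9 -> hit
2 -> fault, evict 6, frames {0,9,2}
0 -> hit
9 -> hit
6 -> fault, evict 2, frames {0,9,6}
0 -> hit
9 -> hit
0 -> hit
9 -> hit
2 -> fault, evict 6, frames {0,9,2}
1 -> fault, evict 0, frames {9,2,1}

{1, 2, 9}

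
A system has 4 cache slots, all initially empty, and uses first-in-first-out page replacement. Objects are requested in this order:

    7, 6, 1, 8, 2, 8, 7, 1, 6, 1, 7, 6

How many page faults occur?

7 -> miss, frames (7)
6 -> miss, frames (7 6)
1 -> miss, frames (7 6 1)
8 -> miss, frames (7 6 1 8)
2 -> miss, evict 7, frames (6 1 8 2)
8 -> hit
7 -> miss, evict 6, frames (1 8 2 7)
1 -> hit
6 -> miss, evict 1, frames (8 2 7 6)
1 -> miss, evict 8, frames (2 7 6 1)
7 -> hit
6 -> hit
Page faults: 8.

8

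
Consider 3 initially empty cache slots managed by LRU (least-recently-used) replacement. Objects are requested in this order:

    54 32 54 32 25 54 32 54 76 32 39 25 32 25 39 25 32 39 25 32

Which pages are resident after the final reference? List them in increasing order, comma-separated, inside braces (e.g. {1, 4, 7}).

54 → fault, frames [54]
32 → fault, frames [54, 32]
54 → hit
32 → hit
25 → fault, frames [54, 32, 25]
54 → hit
32 → hit
54 → hit
76 → fault, evict 25, frames [32, 54, 76]
32 → hit
39 → fault, evict 54, frames [76, 32, 39]
25 → fault, evict 76, frames [32, 39, 25]
32 → hit
25 → hit
39 → hit
25 → hit
32 → hit
39 → hit
25 → hit
32 → hit

{25, 32, 39}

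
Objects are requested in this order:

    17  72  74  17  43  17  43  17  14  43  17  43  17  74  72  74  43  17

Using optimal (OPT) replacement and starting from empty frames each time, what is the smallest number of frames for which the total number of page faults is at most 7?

f=1: 18 faults
f=2: 10 faults
f=3: 8 faults
f=4: 6 faults
f=5: 5 faults
Smallest f with faults ≤ 7 is 4.

4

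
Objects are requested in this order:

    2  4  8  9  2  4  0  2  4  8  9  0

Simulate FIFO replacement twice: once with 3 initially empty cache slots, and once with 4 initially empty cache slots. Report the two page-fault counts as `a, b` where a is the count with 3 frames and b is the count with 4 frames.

9, 10

3 frames: F F F F F F F . . F F . → 9 faults.
4 frames: F F F F . . F F F F F F → 10 faults.
10 > 9: adding a frame increased faults — Belady's anomaly.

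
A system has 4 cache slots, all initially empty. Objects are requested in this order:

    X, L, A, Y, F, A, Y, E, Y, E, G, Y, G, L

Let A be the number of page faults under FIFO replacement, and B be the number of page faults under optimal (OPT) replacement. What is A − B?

1

Under FIFO: F F F F F . . F . . F . . F → 8 faults.
Under OPT: F F F F F . . F . . F . . . → 7 faults.
A − B = 8 − 7 = 1.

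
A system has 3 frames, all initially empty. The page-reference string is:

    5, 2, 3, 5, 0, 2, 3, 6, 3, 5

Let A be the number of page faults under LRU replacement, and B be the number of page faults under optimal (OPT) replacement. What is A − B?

2

Under LRU: F F F . F F F F . F → 8 faults.
Under OPT: F F F . F . . F . F → 6 faults.
A − B = 8 − 6 = 2.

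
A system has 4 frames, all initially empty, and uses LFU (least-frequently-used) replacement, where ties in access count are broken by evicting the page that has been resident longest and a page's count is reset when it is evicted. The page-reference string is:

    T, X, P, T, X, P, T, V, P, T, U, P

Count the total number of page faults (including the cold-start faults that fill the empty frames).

5

T -> miss, frames {T}
X -> miss, frames {T,X}
P -> miss, frames {T,X,P}
T -> hit
X -> hit
P -> hit
T -> hit
V -> miss, frames {T,X,P,V}
P -> hit
T -> hit
U -> miss, evict V, frames {T,X,P,U}
P -> hit
Page faults: 5.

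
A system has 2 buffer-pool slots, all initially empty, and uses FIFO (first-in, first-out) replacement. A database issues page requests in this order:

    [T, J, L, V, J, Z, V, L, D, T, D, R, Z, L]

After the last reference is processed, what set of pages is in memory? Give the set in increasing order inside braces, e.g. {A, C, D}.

{L, Z}

T -> miss, frames {T}
J -> miss, frames {T,J}
L -> miss, evict T, frames {J,L}
V -> miss, evict J, frames {L,V}
J -> miss, evict L, frames {V,J}
Z -> miss, evict V, frames {J,Z}
V -> miss, evict J, frames {Z,V}
L -> miss, evict Z, frames {V,L}
D -> miss, evict V, frames {L,D}
T -> miss, evict L, frames {D,T}
D -> hit
R -> miss, evict D, frames {T,R}
Z -> miss, evict T, frames {R,Z}
L -> miss, evict R, frames {Z,L}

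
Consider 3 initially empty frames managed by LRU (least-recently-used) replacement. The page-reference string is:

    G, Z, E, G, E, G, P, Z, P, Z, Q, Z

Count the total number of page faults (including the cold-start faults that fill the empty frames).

6

G -> miss, frames [G]
Z -> miss, frames [G, Z]
E -> miss, frames [G, Z, E]
G -> hit
E -> hit
G -> hit
P -> miss, evict Z, frames [E, G, P]
Z -> miss, evict E, frames [G, P, Z]
P -> hit
Z -> hit
Q -> miss, evict G, frames [P, Z, Q]
Z -> hit
Page faults: 6.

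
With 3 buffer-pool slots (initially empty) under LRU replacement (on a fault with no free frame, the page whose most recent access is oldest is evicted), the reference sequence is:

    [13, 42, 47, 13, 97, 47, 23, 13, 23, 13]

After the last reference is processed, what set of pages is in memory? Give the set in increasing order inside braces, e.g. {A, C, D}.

13 -> miss, frames {13}
42 -> miss, frames {13,42}
47 -> miss, frames {13,42,47}
13 -> hit
97 -> miss, evict 42, frames {47,13,97}
47 -> hit
23 -> miss, evict 13, frames {97,47,23}
13 -> miss, evict 97, frames {47,23,13}
23 -> hit
13 -> hit

{13, 23, 47}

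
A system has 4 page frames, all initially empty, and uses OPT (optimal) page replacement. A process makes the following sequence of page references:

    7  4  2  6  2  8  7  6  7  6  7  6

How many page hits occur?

7 -> fault, frames [7]
4 -> fault, frames [7, 4]
2 -> fault, frames [7, 4, 2]
6 -> fault, frames [7, 4, 2, 6]
2 -> hit
8 -> fault, evict 2, frames [7, 4, 6, 8]
7 -> hit
6 -> hit
7 -> hit
6 -> hit
7 -> hit
6 -> hit
Hits: 7.

7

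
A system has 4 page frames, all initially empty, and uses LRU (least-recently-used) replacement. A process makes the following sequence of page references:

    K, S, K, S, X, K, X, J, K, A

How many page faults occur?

K -> fault, frames (K)
S -> fault, frames (K S)
K -> hit
S -> hit
X -> fault, frames (K S X)
K -> hit
X -> hit
J -> fault, frames (S K X J)
K -> hit
A -> fault, evict S, frames (X J K A)
Page faults: 5.

5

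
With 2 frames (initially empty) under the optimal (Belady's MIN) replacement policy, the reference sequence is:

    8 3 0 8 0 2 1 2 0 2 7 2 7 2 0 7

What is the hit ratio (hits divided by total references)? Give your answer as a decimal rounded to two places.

8 -> miss, frames [8]
3 -> miss, frames [8, 3]
0 -> miss, evict 3, frames [8, 0]
8 -> hit
0 -> hit
2 -> miss, evict 8, frames [0, 2]
1 -> miss, evict 0, frames [2, 1]
2 -> hit
0 -> miss, evict 1, frames [2, 0]
2 -> hit
7 -> miss, evict 0, frames [2, 7]
2 -> hit
7 -> hit
2 -> hit
0 -> miss, evict 2, frames [7, 0]
7 -> hit
Hits: 8 of 16 references → 8/16 = 0.5000.

0.50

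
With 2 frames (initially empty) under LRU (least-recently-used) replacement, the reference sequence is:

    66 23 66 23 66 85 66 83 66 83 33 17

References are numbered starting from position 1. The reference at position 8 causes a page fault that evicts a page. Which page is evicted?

85

pos 1: 66 -> miss, frames (66)
pos 2: 23 -> miss, frames (66 23)
pos 3: 66 -> hit
pos 4: 23 -> hit
pos 5: 66 -> hit
pos 6: 85 -> miss, evict 23, frames (66 85)
pos 7: 66 -> hit
pos 8: 83 -> miss, evict 85, frames (66 83)
At position 8, page 85 is evicted.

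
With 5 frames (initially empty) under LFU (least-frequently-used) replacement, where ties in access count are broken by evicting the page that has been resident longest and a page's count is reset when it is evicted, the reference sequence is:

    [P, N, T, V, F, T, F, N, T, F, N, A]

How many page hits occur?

P → miss, frames [P]
N → miss, frames [P, N]
T → miss, frames [P, N, T]
V → miss, frames [P, N, T, V]
F → miss, frames [P, N, T, V, F]
T → hit
F → hit
N → hit
T → hit
F → hit
N → hit
A → miss, evict P, frames [N, T, V, F, A]
Hits: 6.

6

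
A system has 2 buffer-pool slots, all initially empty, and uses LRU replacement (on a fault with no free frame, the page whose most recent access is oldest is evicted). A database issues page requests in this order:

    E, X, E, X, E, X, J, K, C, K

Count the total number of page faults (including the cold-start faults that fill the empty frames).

5

E -> miss, frames {E}
X -> miss, frames {E,X}
E -> hit
X -> hit
E -> hit
X -> hit
J -> miss, evict E, frames {X,J}
K -> miss, evict X, frames {J,K}
C -> miss, evict J, frames {K,C}
K -> hit
Page faults: 5.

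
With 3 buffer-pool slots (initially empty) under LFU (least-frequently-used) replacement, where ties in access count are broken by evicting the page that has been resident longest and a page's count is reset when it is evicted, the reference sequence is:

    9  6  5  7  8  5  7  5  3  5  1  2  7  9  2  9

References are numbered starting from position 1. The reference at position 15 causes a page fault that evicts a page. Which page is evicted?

9

pos 1: 9: miss, frames [9]
pos 2: 6: miss, frames [9, 6]
pos 3: 5: miss, frames [9, 6, 5]
pos 4: 7: miss, evict 9, frames [6, 5, 7]
pos 5: 8: miss, evict 6, frames [5, 7, 8]
pos 6: 5: hit
pos 7: 7: hit
pos 8: 5: hit
pos 9: 3: miss, evict 8, frames [5, 7, 3]
pos 10: 5: hit
pos 11: 1: miss, evict 3, frames [5, 7, 1]
pos 12: 2: miss, evict 1, frames [5, 7, 2]
pos 13: 7: hit
pos 14: 9: miss, evict 2, frames [5, 7, 9]
pos 15: 2: miss, evict 9, frames [5, 7, 2]
At position 15, page 9 is evicted.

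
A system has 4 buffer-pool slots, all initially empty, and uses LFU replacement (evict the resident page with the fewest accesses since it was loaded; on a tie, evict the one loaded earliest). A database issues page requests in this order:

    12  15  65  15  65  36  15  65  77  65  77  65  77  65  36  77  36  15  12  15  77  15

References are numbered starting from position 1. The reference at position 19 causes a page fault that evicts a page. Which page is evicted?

pos 1: 12 -> fault, frames (12)
pos 2: 15 -> fault, frames (12 15)
pos 3: 65 -> fault, frames (12 15 65)
pos 4: 15 -> hit
pos 5: 65 -> hit
pos 6: 36 -> fault, frames (12 15 65 36)
pos 7: 15 -> hit
pos 8: 65 -> hit
pos 9: 77 -> fault, evict 12, frames (15 65 36 77)
pos 10: 65 -> hit
pos 11: 77 -> hit
pos 12: 65 -> hit
pos 13: 77 -> hit
pos 14: 65 -> hit
pos 15: 36 -> hit
pos 16: 77 -> hit
pos 17: 36 -> hit
pos 18: 15 -> hit
pos 19: 12 -> fault, evict 36, frames (15 65 77 12)
At position 19, page 36 is evicted.

36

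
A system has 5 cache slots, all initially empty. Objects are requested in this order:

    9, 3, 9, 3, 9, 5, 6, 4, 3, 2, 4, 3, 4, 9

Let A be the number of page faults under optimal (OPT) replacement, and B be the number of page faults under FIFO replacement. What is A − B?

-1

Under OPT: F F . . . F F F . F . . . . → 6 faults.
Under FIFO: F F . . . F F F . F . . . F → 7 faults.
A − B = 6 − 7 = -1.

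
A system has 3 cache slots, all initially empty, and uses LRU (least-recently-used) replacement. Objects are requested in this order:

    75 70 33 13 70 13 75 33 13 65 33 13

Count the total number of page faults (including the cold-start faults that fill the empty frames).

75 -> fault, frames {75}
70 -> fault, frames {75,70}
33 -> fault, frames {75,70,33}
13 -> fault, evict 75, frames {70,33,13}
70 -> hit
13 -> hit
75 -> fault, evict 33, frames {70,13,75}
33 -> fault, evict 70, frames {13,75,33}
13 -> hit
65 -> fault, evict 75, frames {33,13,65}
33 -> hit
13 -> hit
Page faults: 7.

7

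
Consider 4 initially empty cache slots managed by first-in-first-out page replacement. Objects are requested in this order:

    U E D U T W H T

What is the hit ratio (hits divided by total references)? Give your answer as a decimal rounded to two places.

U → miss, frames [U]
E → miss, frames [U, E]
D → miss, frames [U, E, D]
U → hit
T → miss, frames [U, E, D, T]
W → miss, evict U, frames [E, D, T, W]
H → miss, evict E, frames [D, T, W, H]
T → hit
Hits: 2 of 8 references → 2/8 = 0.2500.

0.25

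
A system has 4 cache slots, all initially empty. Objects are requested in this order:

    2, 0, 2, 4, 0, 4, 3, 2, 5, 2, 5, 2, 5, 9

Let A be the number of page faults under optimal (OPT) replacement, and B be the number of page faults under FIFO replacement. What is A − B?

-1

Under OPT: F F . F . . F . F . . . . F → 6 faults.
Under FIFO: F F . F . . F . F F . . . F → 7 faults.
A − B = 6 − 7 = -1.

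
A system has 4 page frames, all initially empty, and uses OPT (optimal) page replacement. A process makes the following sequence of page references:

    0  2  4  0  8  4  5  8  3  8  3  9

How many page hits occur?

5

0 → miss, frames [0]
2 → miss, frames [0, 2]
4 → miss, frames [0, 2, 4]
0 → hit
8 → miss, frames [0, 2, 4, 8]
4 → hit
5 → miss, evict 4, frames [0, 2, 8, 5]
8 → hit
3 → miss, evict 5, frames [0, 2, 8, 3]
8 → hit
3 → hit
9 → miss, evict 3, frames [0, 2, 8, 9]
Hits: 5.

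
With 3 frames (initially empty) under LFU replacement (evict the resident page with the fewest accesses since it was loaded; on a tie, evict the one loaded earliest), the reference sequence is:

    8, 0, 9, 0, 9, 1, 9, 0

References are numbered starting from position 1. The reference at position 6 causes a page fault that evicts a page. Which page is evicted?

pos 1: 8 → fault, frames (8)
pos 2: 0 → fault, frames (8 0)
pos 3: 9 → fault, frames (8 0 9)
pos 4: 0 → hit
pos 5: 9 → hit
pos 6: 1 → fault, evict 8, frames (0 9 1)
At position 6, page 8 is evicted.

8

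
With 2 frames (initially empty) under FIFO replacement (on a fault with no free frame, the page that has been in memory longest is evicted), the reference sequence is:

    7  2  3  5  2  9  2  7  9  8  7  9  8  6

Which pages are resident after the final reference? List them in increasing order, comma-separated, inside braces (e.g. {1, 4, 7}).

7 -> miss, frames {7}
2 -> miss, frames {7,2}
3 -> miss, evict 7, frames {2,3}
5 -> miss, evict 2, frames {3,5}
2 -> miss, evict 3, frames {5,2}
9 -> miss, evict 5, frames {2,9}
2 -> hit
7 -> miss, evict 2, frames {9,7}
9 -> hit
8 -> miss, evict 9, frames {7,8}
7 -> hit
9 -> miss, evict 7, frames {8,9}
8 -> hit
6 -> miss, evict 8, frames {9,6}

{6, 9}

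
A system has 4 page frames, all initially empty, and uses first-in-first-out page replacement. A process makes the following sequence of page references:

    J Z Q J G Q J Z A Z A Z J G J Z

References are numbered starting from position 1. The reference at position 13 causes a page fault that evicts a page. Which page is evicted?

Z

pos 1: J -> miss, frames (J)
pos 2: Z -> miss, frames (J Z)
pos 3: Q -> miss, frames (J Z Q)
pos 4: J -> hit
pos 5: G -> miss, frames (J Z Q G)
pos 6: Q -> hit
pos 7: J -> hit
pos 8: Z -> hit
pos 9: A -> miss, evict J, frames (Z Q G A)
pos 10: Z -> hit
pos 11: A -> hit
pos 12: Z -> hit
pos 13: J -> miss, evict Z, frames (Q G A J)
At position 13, page Z is evicted.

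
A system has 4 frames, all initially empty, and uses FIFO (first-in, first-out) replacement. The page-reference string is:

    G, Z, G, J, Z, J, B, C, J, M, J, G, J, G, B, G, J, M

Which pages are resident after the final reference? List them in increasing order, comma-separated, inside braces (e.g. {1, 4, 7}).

G: fault, frames (G)
Z: fault, frames (G Z)
G: hit
J: fault, frames (G Z J)
Z: hit
J: hit
B: fault, frames (G Z J B)
C: fault, evict G, frames (Z J B C)
J: hit
M: fault, evict Z, frames (J B C M)
J: hit
G: fault, evict J, frames (B C M G)
J: fault, evict B, frames (C M G J)
G: hit
B: fault, evict C, frames (M G J B)
G: hit
J: hit
M: hit

{B, G, J, M}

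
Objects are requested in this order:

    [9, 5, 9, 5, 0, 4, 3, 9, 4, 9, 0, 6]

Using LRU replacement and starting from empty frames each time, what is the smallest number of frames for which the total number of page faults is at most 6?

5

f=1: 12 faults
f=2: 9 faults
f=3: 8 faults
f=4: 7 faults
f=5: 6 faults
f=6: 6 faults
Smallest f with faults ≤ 6 is 5.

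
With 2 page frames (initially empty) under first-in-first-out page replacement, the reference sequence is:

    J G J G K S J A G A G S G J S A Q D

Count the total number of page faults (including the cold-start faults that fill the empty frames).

12

J: fault, frames [J]
G: fault, frames [J, G]
J: hit
G: hit
K: fault, evict J, frames [G, K]
S: fault, evict G, frames [K, S]
J: fault, evict K, frames [S, J]
A: fault, evict S, frames [J, A]
G: fault, evict J, frames [A, G]
A: hit
G: hit
S: fault, evict A, frames [G, S]
G: hit
J: fault, evict G, frames [S, J]
S: hit
A: fault, evict S, frames [J, A]
Q: fault, evict J, frames [A, Q]
D: fault, evict A, frames [Q, D]
Page faults: 12.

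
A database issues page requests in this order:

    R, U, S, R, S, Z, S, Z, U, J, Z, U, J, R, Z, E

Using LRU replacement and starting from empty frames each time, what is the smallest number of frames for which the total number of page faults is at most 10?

3

f=1: 16 faults
f=2: 13 faults
f=3: 9 faults
f=4: 7 faults
f=5: 6 faults
f=6: 6 faults
Smallest f with faults ≤ 10 is 3.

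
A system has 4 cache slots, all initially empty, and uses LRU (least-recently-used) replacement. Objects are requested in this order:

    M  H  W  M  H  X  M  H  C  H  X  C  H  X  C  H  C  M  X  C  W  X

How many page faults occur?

M → miss, frames {M}
H → miss, frames {M,H}
W → miss, frames {M,H,W}
M → hit
H → hit
X → miss, frames {W,M,H,X}
M → hit
H → hit
C → miss, evict W, frames {X,M,H,C}
H → hit
X → hit
C → hit
H → hit
X → hit
C → hit
H → hit
C → hit
M → hit
X → hit
C → hit
W → miss, evict H, frames {M,X,C,W}
X → hit
Page faults: 6.

6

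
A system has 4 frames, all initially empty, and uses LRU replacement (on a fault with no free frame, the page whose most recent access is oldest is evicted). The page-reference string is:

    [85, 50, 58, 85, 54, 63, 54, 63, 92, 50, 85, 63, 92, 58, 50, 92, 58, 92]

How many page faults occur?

85 -> miss, frames (85)
50 -> miss, frames (85 50)
58 -> miss, frames (85 50 58)
85 -> hit
54 -> miss, frames (50 58 85 54)
63 -> miss, evict 50, frames (58 85 54 63)
54 -> hit
63 -> hit
92 -> miss, evict 58, frames (85 54 63 92)
50 -> miss, evict 85, frames (54 63 92 50)
85 -> miss, evict 54, frames (63 92 50 85)
63 -> hit
92 -> hit
58 -> miss, evict 50, frames (85 63 92 58)
50 -> miss, evict 85, frames (63 92 58 50)
92 -> hit
58 -> hit
92 -> hit
Page faults: 10.

10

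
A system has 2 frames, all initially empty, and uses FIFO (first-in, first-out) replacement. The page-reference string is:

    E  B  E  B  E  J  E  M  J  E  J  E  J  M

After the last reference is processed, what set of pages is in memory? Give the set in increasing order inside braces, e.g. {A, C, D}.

E → fault, frames {E}
B → fault, frames {E,B}
E → hit
B → hit
E → hit
J → fault, evict E, frames {B,J}
E → fault, evict B, frames {J,E}
M → fault, evict J, frames {E,M}
J → fault, evict E, frames {M,J}
E → fault, evict M, frames {J,E}
J → hit
E → hit
J → hit
M → fault, evict J, frames {E,M}

{E, M}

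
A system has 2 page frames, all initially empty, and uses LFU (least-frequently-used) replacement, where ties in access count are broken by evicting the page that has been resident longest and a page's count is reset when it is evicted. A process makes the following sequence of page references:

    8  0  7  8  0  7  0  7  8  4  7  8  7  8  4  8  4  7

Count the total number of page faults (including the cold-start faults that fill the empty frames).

12

8: fault, frames [8]
0: fault, frames [8, 0]
7: fault, evict 8, frames [0, 7]
8: fault, evict 0, frames [7, 8]
0: fault, evict 7, frames [8, 0]
7: fault, evict 8, frames [0, 7]
0: hit
7: hit
8: fault, evict 0, frames [7, 8]
4: fault, evict 8, frames [7, 4]
7: hit
8: fault, evict 4, frames [7, 8]
7: hit
8: hit
4: fault, evict 8, frames [7, 4]
8: fault, evict 4, frames [7, 8]
4: fault, evict 8, frames [7, 4]
7: hit
Page faults: 12.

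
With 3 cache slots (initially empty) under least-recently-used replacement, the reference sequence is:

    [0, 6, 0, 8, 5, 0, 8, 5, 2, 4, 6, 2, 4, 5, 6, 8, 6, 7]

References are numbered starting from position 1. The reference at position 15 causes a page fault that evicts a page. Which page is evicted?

pos 1: 0: miss, frames (0)
pos 2: 6: miss, frames (0 6)
pos 3: 0: hit
pos 4: 8: miss, frames (6 0 8)
pos 5: 5: miss, evict 6, frames (0 8 5)
pos 6: 0: hit
pos 7: 8: hit
pos 8: 5: hit
pos 9: 2: miss, evict 0, frames (8 5 2)
pos 10: 4: miss, evict 8, frames (5 2 4)
pos 11: 6: miss, evict 5, frames (2 4 6)
pos 12: 2: hit
pos 13: 4: hit
pos 14: 5: miss, evict 6, frames (2 4 5)
pos 15: 6: miss, evict 2, frames (4 5 6)
At position 15, page 2 is evicted.

2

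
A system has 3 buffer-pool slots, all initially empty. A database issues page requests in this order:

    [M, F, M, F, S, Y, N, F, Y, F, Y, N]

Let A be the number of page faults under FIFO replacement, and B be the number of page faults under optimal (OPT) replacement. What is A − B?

1

Under FIFO: F F . . F F F F . . . . → 6 faults.
Under OPT: F F . . F F F . . . . . → 5 faults.
A − B = 6 − 5 = 1.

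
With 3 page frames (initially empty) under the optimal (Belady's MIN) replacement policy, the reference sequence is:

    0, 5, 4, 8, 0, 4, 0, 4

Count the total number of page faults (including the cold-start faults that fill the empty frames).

4

0 -> miss, frames {0}
5 -> miss, frames {0,5}
4 -> miss, frames {0,5,4}
8 -> miss, evict 5, frames {0,4,8}
0 -> hit
4 -> hit
0 -> hit
4 -> hit
Page faults: 4.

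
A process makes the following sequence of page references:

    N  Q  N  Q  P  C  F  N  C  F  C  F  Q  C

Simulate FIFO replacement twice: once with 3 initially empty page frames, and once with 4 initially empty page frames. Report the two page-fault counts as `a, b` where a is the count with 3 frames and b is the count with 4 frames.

3 frames: F F . . F F F F . . . . F F → 8 faults.
4 frames: F F . . F F F F . . . . F . → 7 faults.
7 < 8: adding a frame reduced faults, as is typical.

8, 7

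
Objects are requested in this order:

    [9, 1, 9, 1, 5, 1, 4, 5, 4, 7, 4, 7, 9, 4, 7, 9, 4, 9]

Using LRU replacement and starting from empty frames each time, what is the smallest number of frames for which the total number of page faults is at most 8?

f=1: 18 faults
f=2: 11 faults
f=3: 6 faults
f=4: 6 faults
f=5: 5 faults
Smallest f with faults ≤ 8 is 3.

3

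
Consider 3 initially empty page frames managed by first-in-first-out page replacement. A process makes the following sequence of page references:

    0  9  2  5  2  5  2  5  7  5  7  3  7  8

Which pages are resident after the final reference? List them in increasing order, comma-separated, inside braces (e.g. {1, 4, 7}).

{3, 7, 8}

0 -> miss, frames {0}
9 -> miss, frames {0,9}
2 -> miss, frames {0,9,2}
5 -> miss, evict 0, frames {9,2,5}
2 -> hit
5 -> hit
2 -> hit
5 -> hit
7 -> miss, evict 9, frames {2,5,7}
5 -> hit
7 -> hit
3 -> miss, evict 2, frames {5,7,3}
7 -> hit
8 -> miss, evict 5, frames {7,3,8}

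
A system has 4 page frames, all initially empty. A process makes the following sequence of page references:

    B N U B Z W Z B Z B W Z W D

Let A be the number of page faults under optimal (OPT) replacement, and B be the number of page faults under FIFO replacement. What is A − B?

-1

Under OPT: F F F . F F . . . . . . . F → 6 faults.
Under FIFO: F F F . F F . F . . . . . F → 7 faults.
A − B = 6 − 7 = -1.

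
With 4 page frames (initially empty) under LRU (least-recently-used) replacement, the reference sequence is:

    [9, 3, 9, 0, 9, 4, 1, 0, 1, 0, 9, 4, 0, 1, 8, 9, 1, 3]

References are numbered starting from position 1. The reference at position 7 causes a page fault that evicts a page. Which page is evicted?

pos 1: 9 -> miss, frames [9]
pos 2: 3 -> miss, frames [9, 3]
pos 3: 9 -> hit
pos 4: 0 -> miss, frames [3, 9, 0]
pos 5: 9 -> hit
pos 6: 4 -> miss, frames [3, 0, 9, 4]
pos 7: 1 -> miss, evict 3, frames [0, 9, 4, 1]
At position 7, page 3 is evicted.

3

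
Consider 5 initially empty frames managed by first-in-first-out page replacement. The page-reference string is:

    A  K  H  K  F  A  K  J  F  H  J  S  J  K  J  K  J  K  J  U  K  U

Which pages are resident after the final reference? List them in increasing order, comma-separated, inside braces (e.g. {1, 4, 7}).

{F, J, K, S, U}

A: fault, frames (A)
K: fault, frames (A K)
H: fault, frames (A K H)
K: hit
F: fault, frames (A K H F)
A: hit
K: hit
J: fault, frames (A K H F J)
F: hit
H: hit
J: hit
S: fault, evict A, frames (K H F J S)
J: hit
K: hit
J: hit
K: hit
J: hit
K: hit
J: hit
U: fault, evict K, frames (H F J S U)
K: fault, evict H, frames (F J S U K)
U: hit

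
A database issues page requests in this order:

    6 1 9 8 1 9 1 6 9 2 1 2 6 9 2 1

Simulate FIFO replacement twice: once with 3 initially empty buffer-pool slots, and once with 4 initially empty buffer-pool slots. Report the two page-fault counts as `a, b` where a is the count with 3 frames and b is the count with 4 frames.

8, 7

3 frames: F F F F . . . F . F F . . F . . → 8 faults.
4 frames: F F F F . . . . . F . . F . . F → 7 faults.
7 < 8: adding a frame reduced faults, as is typical.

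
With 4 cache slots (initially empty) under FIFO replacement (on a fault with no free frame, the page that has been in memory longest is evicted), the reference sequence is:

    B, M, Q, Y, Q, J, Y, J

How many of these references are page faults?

B → miss, frames {B}
M → miss, frames {B,M}
Q → miss, frames {B,M,Q}
Y → miss, frames {B,M,Q,Y}
Q → hit
J → miss, evict B, frames {M,Q,Y,J}
Y → hit
J → hit
Page faults: 5.

5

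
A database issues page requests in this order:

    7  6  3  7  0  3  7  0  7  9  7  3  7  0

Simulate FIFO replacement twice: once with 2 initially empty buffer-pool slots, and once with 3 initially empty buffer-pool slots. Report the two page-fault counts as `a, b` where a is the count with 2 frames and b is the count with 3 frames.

2 frames: F F F F F F F F . F F F . F → 12 faults.
3 frames: F F F . F . F . . F . F . F → 8 faults.
8 < 12: adding a frame reduced faults, as is typical.

12, 8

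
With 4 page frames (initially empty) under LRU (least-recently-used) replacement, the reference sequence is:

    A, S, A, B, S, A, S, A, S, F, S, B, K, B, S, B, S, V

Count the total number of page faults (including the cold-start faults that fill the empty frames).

A -> fault, frames (A)
S -> fault, frames (A S)
A -> hit
B -> fault, frames (S A B)
S -> hit
A -> hit
S -> hit
A -> hit
S -> hit
F -> fault, frames (B A S F)
S -> hit
B -> hit
K -> fault, evict A, frames (F S B K)
B -> hit
S -> hit
B -> hit
S -> hit
V -> fault, evict F, frames (K B S V)
Page faults: 6.

6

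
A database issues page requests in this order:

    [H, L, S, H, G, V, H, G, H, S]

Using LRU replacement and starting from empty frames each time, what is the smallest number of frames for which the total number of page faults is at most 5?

4

f=1: 10 faults
f=2: 9 faults
f=3: 6 faults
f=4: 5 faults
f=5: 5 faults
Smallest f with faults ≤ 5 is 4.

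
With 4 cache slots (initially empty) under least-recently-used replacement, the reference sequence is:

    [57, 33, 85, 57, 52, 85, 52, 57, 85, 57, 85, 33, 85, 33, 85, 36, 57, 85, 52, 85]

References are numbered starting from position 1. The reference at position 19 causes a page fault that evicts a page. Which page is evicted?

33

pos 1: 57 → miss, frames {57}
pos 2: 33 → miss, frames {57,33}
pos 3: 85 → miss, frames {57,33,85}
pos 4: 57 → hit
pos 5: 52 → miss, frames {33,85,57,52}
pos 6: 85 → hit
pos 7: 52 → hit
pos 8: 57 → hit
pos 9: 85 → hit
pos 10: 57 → hit
pos 11: 85 → hit
pos 12: 33 → hit
pos 13: 85 → hit
pos 14: 33 → hit
pos 15: 85 → hit
pos 16: 36 → miss, evict 52, frames {57,33,85,36}
pos 17: 57 → hit
pos 18: 85 → hit
pos 19: 52 → miss, evict 33, frames {36,57,85,52}
At position 19, page 33 is evicted.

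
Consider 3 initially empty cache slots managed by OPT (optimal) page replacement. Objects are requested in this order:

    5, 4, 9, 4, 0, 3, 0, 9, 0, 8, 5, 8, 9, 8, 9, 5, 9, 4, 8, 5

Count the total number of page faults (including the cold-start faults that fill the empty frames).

5: miss, frames [5]
4: miss, frames [5, 4]
9: miss, frames [5, 4, 9]
4: hit
0: miss, evict 4, frames [5, 9, 0]
3: miss, evict 5, frames [9, 0, 3]
0: hit
9: hit
0: hit
8: miss, evict 3, frames [9, 0, 8]
5: miss, evict 0, frames [9, 8, 5]
8: hit
9: hit
8: hit
9: hit
5: hit
9: hit
4: miss, evict 9, frames [8, 5, 4]
8: hit
5: hit
Page faults: 8.

8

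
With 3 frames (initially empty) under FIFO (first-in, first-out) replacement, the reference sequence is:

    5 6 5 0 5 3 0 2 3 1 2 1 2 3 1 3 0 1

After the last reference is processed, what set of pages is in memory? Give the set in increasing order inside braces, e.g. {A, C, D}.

5 -> fault, frames [5]
6 -> fault, frames [5, 6]
5 -> hit
0 -> fault, frames [5, 6, 0]
5 -> hit
3 -> fault, evict 5, frames [6, 0, 3]
0 -> hit
2 -> fault, evict 6, frames [0, 3, 2]
3 -> hit
1 -> fault, evict 0, frames [3, 2, 1]
2 -> hit
1 -> hit
2 -> hit
3 -> hit
1 -> hit
3 -> hit
0 -> fault, evict 3, frames [2, 1, 0]
1 -> hit

{0, 1, 2}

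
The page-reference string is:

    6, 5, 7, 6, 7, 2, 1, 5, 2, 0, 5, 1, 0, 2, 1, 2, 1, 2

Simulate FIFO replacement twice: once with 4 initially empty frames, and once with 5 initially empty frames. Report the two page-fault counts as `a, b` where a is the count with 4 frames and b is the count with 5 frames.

7, 6

4 frames: F F F . . F F . . F F . . . . . . . → 7 faults.
5 frames: F F F . . F F . . F . . . . . . . . → 6 faults.
6 < 7: adding a frame reduced faults, as is typical.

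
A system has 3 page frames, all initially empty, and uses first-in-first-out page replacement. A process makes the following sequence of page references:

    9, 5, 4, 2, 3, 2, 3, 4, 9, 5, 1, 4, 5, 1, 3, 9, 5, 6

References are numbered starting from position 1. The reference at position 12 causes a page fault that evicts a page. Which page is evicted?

9

pos 1: 9 → miss, frames {9}
pos 2: 5 → miss, frames {9,5}
pos 3: 4 → miss, frames {9,5,4}
pos 4: 2 → miss, evict 9, frames {5,4,2}
pos 5: 3 → miss, evict 5, frames {4,2,3}
pos 6: 2 → hit
pos 7: 3 → hit
pos 8: 4 → hit
pos 9: 9 → miss, evict 4, frames {2,3,9}
pos 10: 5 → miss, evict 2, frames {3,9,5}
pos 11: 1 → miss, evict 3, frames {9,5,1}
pos 12: 4 → miss, evict 9, frames {5,1,4}
At position 12, page 9 is evicted.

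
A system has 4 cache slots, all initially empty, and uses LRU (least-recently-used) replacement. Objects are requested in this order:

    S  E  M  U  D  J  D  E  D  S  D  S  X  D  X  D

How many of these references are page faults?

S → miss, frames {S}
E → miss, frames {S,E}
M → miss, frames {S,E,M}
U → miss, frames {S,E,M,U}
D → miss, evict S, frames {E,M,U,D}
J → miss, evict E, frames {M,U,D,J}
D → hit
E → miss, evict M, frames {U,J,D,E}
D → hit
S → miss, evict U, frames {J,E,D,S}
D → hit
S → hit
X → miss, evict J, frames {E,D,S,X}
D → hit
X → hit
D → hit
Page faults: 9.

9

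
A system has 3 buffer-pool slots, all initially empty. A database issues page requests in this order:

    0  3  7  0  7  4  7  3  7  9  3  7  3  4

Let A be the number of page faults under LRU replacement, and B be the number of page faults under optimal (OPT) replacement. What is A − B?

1

Under LRU: F F F . . F . F . F . . . F → 7 faults.
Under OPT: F F F . . F . . . F . . . F → 6 faults.
A − B = 7 − 6 = 1.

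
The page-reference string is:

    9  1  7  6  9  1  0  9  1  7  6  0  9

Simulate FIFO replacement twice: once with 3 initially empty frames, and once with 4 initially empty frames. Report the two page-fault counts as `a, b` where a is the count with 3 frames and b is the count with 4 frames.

3 frames: F F F F F F F . . F F . F → 10 faults.
4 frames: F F F F . . F F F F F F F → 11 faults.
11 > 10: adding a frame increased faults — Belady's anomaly.

10, 11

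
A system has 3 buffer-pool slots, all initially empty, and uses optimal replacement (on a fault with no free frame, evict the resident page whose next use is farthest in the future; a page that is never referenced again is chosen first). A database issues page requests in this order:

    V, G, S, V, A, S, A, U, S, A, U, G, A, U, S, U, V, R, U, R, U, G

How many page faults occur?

V -> fault, frames (V)
G -> fault, frames (V G)
S -> fault, frames (V G S)
V -> hit
A -> fault, evict V, frames (G S A)
S -> hit
A -> hit
U -> fault, evict G, frames (S A U)
S -> hit
A -> hit
U -> hit
G -> fault, evict S, frames (A U G)
A -> hit
U -> hit
S -> fault, evict A, frames (U G S)
U -> hit
V -> fault, evict S, frames (U G V)
R -> fault, evict V, frames (U G R)
U -> hit
R -> hit
U -> hit
G -> hit
Page faults: 9.

9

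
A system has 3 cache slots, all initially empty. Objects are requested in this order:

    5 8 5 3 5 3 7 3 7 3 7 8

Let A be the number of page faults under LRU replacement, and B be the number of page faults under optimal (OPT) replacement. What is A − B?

1

Under LRU: F F . F . . F . . . . F → 5 faults.
Under OPT: F F . F . . F . . . . . → 4 faults.
A − B = 5 − 4 = 1.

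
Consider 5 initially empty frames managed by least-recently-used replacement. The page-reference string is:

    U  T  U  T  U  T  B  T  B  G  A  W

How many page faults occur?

U -> fault, frames [U]
T -> fault, frames [U, T]
U -> hit
T -> hit
U -> hit
T -> hit
B -> fault, frames [U, T, B]
T -> hit
B -> hit
G -> fault, frames [U, T, B, G]
A -> fault, frames [U, T, B, G, A]
W -> fault, evict U, frames [T, B, G, A, W]
Page faults: 6.

6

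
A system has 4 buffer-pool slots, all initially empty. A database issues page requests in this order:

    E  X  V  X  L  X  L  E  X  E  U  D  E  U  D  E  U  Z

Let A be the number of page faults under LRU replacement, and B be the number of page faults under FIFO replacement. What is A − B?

Under LRU: F F F . F . . . . . F F . . . . . F → 7 faults.
Under FIFO: F F F . F . . . . . F F F . . . . F → 8 faults.
A − B = 7 − 8 = -1.

-1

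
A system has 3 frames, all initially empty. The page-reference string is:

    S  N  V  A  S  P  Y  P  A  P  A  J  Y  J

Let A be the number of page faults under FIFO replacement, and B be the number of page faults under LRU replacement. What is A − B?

-1

Under FIFO: F F F F F F F . F . . F . . → 9 faults.
Under LRU: F F F F F F F . F . . F F . → 10 faults.
A − B = 9 − 10 = -1.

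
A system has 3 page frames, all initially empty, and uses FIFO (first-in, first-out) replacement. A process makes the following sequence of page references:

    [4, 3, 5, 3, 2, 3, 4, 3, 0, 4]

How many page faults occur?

4: miss, frames (4)
3: miss, frames (4 3)
5: miss, frames (4 3 5)
3: hit
2: miss, evict 4, frames (3 5 2)
3: hit
4: miss, evict 3, frames (5 2 4)
3: miss, evict 5, frames (2 4 3)
0: miss, evict 2, frames (4 3 0)
4: hit
Page faults: 7.

7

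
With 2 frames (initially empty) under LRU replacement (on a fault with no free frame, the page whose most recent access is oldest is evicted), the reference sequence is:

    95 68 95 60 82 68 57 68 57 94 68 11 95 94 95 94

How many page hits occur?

5

95 -> fault, frames [95]
68 -> fault, frames [95, 68]
95 -> hit
60 -> fault, evict 68, frames [95, 60]
82 -> fault, evict 95, frames [60, 82]
68 -> fault, evict 60, frames [82, 68]
57 -> fault, evict 82, frames [68, 57]
68 -> hit
57 -> hit
94 -> fault, evict 68, frames [57, 94]
68 -> fault, evict 57, frames [94, 68]
11 -> fault, evict 94, frames [68, 11]
95 -> fault, evict 68, frames [11, 95]
94 -> fault, evict 11, frames [95, 94]
95 -> hit
94 -> hit
Hits: 5.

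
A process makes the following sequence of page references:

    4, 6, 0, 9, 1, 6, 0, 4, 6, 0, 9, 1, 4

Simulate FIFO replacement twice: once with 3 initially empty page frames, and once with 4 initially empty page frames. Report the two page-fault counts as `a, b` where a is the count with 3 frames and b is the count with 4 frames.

10, 11

3 frames: F F F F F F F F . . F F . → 10 faults.
4 frames: F F F F F . . F F F F F F → 11 faults.
11 > 10: adding a frame increased faults — Belady's anomaly.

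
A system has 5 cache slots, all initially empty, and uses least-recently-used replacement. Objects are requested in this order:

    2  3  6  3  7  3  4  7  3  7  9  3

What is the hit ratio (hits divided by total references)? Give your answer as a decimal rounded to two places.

0.50

2 → miss, frames [2]
3 → miss, frames [2, 3]
6 → miss, frames [2, 3, 6]
3 → hit
7 → miss, frames [2, 6, 3, 7]
3 → hit
4 → miss, frames [2, 6, 7, 3, 4]
7 → hit
3 → hit
7 → hit
9 → miss, evict 2, frames [6, 4, 3, 7, 9]
3 → hit
Hits: 6 of 12 references → 6/12 = 0.5000.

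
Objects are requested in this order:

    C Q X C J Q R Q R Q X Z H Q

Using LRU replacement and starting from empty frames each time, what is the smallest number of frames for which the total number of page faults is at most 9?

f=1: 14 faults
f=2: 11 faults
f=3: 10 faults
f=4: 8 faults
f=5: 7 faults
f=6: 7 faults
f=7: 7 faults
Smallest f with faults ≤ 9 is 4.

4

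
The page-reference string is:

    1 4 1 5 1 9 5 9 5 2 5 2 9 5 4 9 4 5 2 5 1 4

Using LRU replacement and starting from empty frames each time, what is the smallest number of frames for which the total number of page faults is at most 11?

f=1: 22 faults
f=2: 14 faults
f=3: 9 faults
f=4: 7 faults
f=5: 5 faults
Smallest f with faults ≤ 11 is 3.

3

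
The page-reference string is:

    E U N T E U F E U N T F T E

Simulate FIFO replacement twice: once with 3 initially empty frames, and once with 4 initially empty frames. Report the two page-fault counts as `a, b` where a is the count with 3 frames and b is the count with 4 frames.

3 frames: F F F F F F F . . F F . . F → 10 faults.
4 frames: F F F F . . F F F F F F . F → 11 faults.
11 > 10: adding a frame increased faults — Belady's anomaly.

10, 11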